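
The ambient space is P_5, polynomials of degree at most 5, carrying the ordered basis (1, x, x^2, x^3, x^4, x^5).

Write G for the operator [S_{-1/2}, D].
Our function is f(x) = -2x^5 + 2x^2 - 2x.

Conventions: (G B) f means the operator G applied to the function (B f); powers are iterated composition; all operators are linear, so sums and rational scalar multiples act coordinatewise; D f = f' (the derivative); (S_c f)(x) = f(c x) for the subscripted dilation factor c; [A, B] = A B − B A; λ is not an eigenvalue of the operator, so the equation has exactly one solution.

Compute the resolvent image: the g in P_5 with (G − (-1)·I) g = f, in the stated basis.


write g with unknown coordinates in the stated basis and equate coefficients in (G − (-1)·I) g = f
solving from the highest basis element down gives g = -2x^5 + (15/16)x^4 + (45/64)x^3 + (619/512)x^2 - (191/1024)x + 573/2048
check: G g = -(15/16)x^4 - (45/64)x^3 + (405/512)x^2 - (1857/1024)x - 573/2048
so G g − (-1)·g = -2x^5 + 2x^2 - 2x = f ✓

the image equals g(x) = -2x^5 + (15/16)x^4 + (45/64)x^3 + (619/512)x^2 - (191/1024)x + 573/2048


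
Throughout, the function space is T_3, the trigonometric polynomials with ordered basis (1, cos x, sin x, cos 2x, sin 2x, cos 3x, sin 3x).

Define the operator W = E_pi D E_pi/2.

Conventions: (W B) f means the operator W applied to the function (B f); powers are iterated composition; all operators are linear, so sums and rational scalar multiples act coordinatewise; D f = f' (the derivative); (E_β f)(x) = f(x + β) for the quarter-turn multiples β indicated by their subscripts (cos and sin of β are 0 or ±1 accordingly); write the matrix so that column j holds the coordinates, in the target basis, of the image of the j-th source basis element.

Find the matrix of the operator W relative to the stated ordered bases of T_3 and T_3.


image of 1: 0
image of cos x: cos x
image of sin x: sin x
image of cos 2x: 2sin 2x
image of sin 2x: -2cos 2x
image of cos 3x: -3cos 3x
image of sin 3x: -3sin 3x
each image's coordinates form column j of the matrix

the matrix is [[0, 0, 0, 0, 0, 0, 0]; [0, 1, 0, 0, 0, 0, 0]; [0, 0, 1, 0, 0, 0, 0]; [0, 0, 0, 0, -2, 0, 0]; [0, 0, 0, 2, 0, 0, 0]; [0, 0, 0, 0, 0, -3, 0]; [0, 0, 0, 0, 0, 0, -3]] (rows listed top to bottom)


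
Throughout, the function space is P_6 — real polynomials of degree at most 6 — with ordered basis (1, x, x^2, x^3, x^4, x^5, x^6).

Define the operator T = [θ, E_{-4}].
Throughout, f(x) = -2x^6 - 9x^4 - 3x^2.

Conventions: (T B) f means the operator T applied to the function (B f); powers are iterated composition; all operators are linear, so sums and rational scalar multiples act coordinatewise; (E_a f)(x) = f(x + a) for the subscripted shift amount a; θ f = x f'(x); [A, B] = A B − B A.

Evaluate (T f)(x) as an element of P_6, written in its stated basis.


E_{-4} f = -2x^6 + 48x^5 - 489x^4 + 2704x^3 - 8547x^2 + 14616x - 10544
θ E_{-4} f = -12x^6 + 240x^5 - 1956x^4 + 8112x^3 - 17094x^2 + 14616x
θ f = -12x^6 - 36x^4 - 6x^2
E_{-4} θ f = -12x^6 + 288x^5 - 2916x^4 + 15936x^3 - 49542x^2 + 82992x - 58464
[θ, E_{-4}] f = -48x^5 + 960x^4 - 7824x^3 + 32448x^2 - 68376x + 58464

the result is g(x) = -48x^5 + 960x^4 - 7824x^3 + 32448x^2 - 68376x + 58464


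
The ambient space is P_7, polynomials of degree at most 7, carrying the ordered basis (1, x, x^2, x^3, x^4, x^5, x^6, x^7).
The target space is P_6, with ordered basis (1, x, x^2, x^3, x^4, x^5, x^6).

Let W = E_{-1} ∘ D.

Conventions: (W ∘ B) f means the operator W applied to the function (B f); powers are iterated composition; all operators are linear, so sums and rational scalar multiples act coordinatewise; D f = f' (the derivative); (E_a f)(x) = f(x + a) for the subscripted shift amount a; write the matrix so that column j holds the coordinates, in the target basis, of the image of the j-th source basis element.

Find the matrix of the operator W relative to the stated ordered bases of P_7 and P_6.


the matrix is [[0, 1, -2, 3, -4, 5, -6, 7]; [0, 0, 2, -6, 12, -20, 30, -42]; [0, 0, 0, 3, -12, 30, -60, 105]; [0, 0, 0, 0, 4, -20, 60, -140]; [0, 0, 0, 0, 0, 5, -30, 105]; [0, 0, 0, 0, 0, 0, 6, -42]; [0, 0, 0, 0, 0, 0, 0, 7]] (rows listed top to bottom)

image of 1: 0
image of x: 1
image of x^2: 2x - 2
image of x^3: 3x^2 - 6x + 3
image of x^4: 4x^3 - 12x^2 + 12x - 4
image of x^5: 5x^4 - 20x^3 + 30x^2 - 20x + 5
image of x^6: 6x^5 - 30x^4 + 60x^3 - 60x^2 + 30x - 6
image of x^7: 7x^6 - 42x^5 + 105x^4 - 140x^3 + 105x^2 - 42x + 7
each image's coordinates form column j of the matrix


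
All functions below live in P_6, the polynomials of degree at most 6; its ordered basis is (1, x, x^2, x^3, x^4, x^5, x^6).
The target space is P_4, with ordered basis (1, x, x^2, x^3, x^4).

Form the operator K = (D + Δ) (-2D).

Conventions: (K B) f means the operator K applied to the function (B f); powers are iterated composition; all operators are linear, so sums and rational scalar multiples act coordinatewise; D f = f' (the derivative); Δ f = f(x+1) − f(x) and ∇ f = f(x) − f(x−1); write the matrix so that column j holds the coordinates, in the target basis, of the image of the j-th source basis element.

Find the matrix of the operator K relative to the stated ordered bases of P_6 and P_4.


the matrix is [[0, 0, -8, -6, -8, -10, -12]; [0, 0, 0, -24, -24, -40, -60]; [0, 0, 0, 0, -48, -60, -120]; [0, 0, 0, 0, 0, -80, -120]; [0, 0, 0, 0, 0, 0, -120]] (rows listed top to bottom)

image of 1: 0
image of x: 0
image of x^2: -8
image of x^3: -24x - 6
image of x^4: -48x^2 - 24x - 8
image of x^5: -80x^3 - 60x^2 - 40x - 10
image of x^6: -120x^4 - 120x^3 - 120x^2 - 60x - 12
each image's coordinates form column j of the matrix


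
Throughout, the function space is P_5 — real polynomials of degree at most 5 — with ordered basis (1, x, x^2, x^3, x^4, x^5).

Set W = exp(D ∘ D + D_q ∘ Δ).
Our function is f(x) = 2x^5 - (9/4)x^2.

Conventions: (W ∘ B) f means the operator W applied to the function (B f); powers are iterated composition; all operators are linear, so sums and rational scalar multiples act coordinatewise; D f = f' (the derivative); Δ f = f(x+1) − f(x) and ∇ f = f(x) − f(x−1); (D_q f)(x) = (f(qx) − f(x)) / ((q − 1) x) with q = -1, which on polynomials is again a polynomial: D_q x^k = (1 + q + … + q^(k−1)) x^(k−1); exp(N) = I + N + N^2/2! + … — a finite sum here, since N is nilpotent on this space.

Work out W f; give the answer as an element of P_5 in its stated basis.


g(x) = 2x^5 + 40x^3 + (71/4)x^2 + 120x + 101

order-1 term: 40x^3 + 20x^2 + 1
order-2 term: 120x + 100
the series for exp(D ∘ D + D_q ∘ Δ) f terminates at order 2
exp(D ∘ D + D_q ∘ Δ) f = 2x^5 + 40x^3 + (71/4)x^2 + 120x + 101


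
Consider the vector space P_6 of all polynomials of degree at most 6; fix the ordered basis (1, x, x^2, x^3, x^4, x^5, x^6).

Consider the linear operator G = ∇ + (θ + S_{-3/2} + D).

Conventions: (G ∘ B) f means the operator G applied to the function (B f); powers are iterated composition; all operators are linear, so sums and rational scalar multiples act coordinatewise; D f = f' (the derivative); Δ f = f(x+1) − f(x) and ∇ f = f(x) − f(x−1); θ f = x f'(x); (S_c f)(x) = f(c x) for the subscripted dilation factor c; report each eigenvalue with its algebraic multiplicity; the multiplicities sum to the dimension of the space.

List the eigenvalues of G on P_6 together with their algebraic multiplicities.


λ = -83/32 (multiplicity 1), λ = -1/2 (multiplicity 1), λ = -3/8 (multiplicity 1), λ = 1 (multiplicity 1), λ = 17/4 (multiplicity 1), λ = 145/16 (multiplicity 1), λ = 1113/64 (multiplicity 1)

image of 1: 1
image of x: -(1/2)x + 2
image of x^2: (17/4)x^2 + 4x - 1
image of x^3: -(3/8)x^3 + 6x^2 - 3x + 1
image of x^4: (145/16)x^4 + 8x^3 - 6x^2 + 4x - 1
image of x^5: -(83/32)x^5 + 10x^4 - 10x^3 + 10x^2 - 5x + 1
image of x^6: (1113/64)x^6 + 12x^5 - 15x^4 + 20x^3 - 15x^2 + 6x - 1
the matrix is upper triangular; its diagonal is (1, -1/2, 17/4, -3/8, 145/16, -83/32, 1113/64)
for a triangular matrix the eigenvalues are the diagonal entries, with algebraic multiplicity their repetition count


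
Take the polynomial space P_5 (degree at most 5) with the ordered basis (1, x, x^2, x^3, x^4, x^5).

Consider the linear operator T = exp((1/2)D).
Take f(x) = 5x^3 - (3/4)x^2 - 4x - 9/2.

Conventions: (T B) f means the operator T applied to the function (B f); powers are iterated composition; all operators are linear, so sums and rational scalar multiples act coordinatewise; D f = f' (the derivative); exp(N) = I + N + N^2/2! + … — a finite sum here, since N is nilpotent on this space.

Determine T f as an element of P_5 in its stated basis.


order-1 term: (15/2)x^2 - (3/4)x - 2
order-2 term: (15/4)x - 3/16
order-3 term: 5/8
the series for exp((1/2)D) f terminates at order 3
exp((1/2)D) f = 5x^3 + (27/4)x^2 - x - 97/16

the result is g(x) = 5x^3 + (27/4)x^2 - x - 97/16


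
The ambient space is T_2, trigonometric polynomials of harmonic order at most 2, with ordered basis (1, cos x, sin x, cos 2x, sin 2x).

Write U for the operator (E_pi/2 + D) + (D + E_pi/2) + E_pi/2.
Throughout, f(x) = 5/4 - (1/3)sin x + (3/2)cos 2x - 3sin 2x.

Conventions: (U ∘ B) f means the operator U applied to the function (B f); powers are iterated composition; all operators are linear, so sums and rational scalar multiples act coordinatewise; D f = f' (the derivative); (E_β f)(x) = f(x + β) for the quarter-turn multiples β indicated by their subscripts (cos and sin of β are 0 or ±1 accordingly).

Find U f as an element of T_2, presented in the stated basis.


g(x) = 15/4 - (5/3)cos x - (33/2)cos 2x + 3sin 2x

E_pi/2 f = 5/4 - (1/3)cos x - (3/2)cos 2x + 3sin 2x
D f = -(1/3)cos x - 6cos 2x - 3sin 2x
(E_pi/2 + D) f = 5/4 - (2/3)cos x - (15/2)cos 2x
D f = -(1/3)cos x - 6cos 2x - 3sin 2x
E_pi/2 f = 5/4 - (1/3)cos x - (3/2)cos 2x + 3sin 2x
(D + E_pi/2) f = 5/4 - (2/3)cos x - (15/2)cos 2x
E_pi/2 f = 5/4 - (1/3)cos x - (3/2)cos 2x + 3sin 2x
((E_pi/2 + D) + (D + E_pi/2) + E_pi/2) f = 15/4 - (5/3)cos x - (33/2)cos 2x + 3sin 2x


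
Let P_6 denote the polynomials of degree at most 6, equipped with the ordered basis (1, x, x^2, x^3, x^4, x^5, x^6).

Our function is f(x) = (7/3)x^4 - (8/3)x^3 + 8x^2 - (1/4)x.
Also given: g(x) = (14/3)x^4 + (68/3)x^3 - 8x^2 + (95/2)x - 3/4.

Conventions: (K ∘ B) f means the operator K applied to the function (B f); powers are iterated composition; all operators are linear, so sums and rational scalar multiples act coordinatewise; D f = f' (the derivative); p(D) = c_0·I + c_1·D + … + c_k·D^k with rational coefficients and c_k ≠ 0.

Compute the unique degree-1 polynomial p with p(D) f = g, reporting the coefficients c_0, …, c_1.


c_0 = 2, c_1 = 3

D^0 f = (7/3)x^4 - (8/3)x^3 + 8x^2 - (1/4)x
D^1 f = (28/3)x^3 - 8x^2 + 16x - 1/4
matching coefficients of g against c_0 f + c_1 Df + … from the top degree down determines the c_i
solution: c_0 = 2, c_1 = 3


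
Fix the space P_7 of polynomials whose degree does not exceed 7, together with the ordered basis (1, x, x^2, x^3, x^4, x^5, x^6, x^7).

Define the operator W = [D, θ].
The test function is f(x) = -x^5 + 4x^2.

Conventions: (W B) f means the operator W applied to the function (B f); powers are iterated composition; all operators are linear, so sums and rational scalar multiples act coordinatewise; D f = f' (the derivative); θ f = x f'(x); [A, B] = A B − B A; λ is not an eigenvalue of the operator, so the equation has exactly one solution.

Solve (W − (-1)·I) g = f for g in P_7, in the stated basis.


the image equals g(x) = -x^5 + 5x^4 - 20x^3 + 64x^2 - 128x + 128

write g with unknown coordinates in the stated basis and equate coefficients in (W − (-1)·I) g = f
solving from the highest basis element down gives g = -x^5 + 5x^4 - 20x^3 + 64x^2 - 128x + 128
check: W g = -5x^4 + 20x^3 - 60x^2 + 128x - 128
so W g − (-1)·g = -x^5 + 4x^2 = f ✓


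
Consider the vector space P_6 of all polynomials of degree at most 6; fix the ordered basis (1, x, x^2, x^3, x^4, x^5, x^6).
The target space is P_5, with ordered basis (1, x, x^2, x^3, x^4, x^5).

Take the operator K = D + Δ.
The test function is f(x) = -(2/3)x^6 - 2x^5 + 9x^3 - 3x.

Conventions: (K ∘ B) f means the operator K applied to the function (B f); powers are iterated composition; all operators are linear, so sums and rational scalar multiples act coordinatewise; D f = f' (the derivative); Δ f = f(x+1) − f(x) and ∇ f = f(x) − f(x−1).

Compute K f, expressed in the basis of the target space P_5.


D f = -4x^5 - 10x^4 + 27x^2 - 3
Δ f = -4x^5 - 20x^4 - (100/3)x^3 - 3x^2 + 13x + 10/3
(D + Δ) f = -8x^5 - 30x^4 - (100/3)x^3 + 24x^2 + 13x + 1/3

the result is g(x) = -8x^5 - 30x^4 - (100/3)x^3 + 24x^2 + 13x + 1/3


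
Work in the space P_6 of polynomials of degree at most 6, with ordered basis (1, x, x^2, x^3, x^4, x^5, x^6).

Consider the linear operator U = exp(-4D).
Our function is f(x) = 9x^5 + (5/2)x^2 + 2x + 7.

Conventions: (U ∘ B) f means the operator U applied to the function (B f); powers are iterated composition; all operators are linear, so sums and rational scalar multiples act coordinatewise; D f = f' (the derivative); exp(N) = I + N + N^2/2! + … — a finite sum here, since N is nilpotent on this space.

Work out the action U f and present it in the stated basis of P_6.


order-1 term: -180x^4 - 20x - 8
order-2 term: 1440x^3 + 40
order-3 term: -5760x^2
order-4 term: 11520x
order-5 term: -9216
the series for exp(-4D) f terminates at order 5
exp(-4D) f = 9x^5 - 180x^4 + 1440x^3 - (11515/2)x^2 + 11502x - 9177

the result is g(x) = 9x^5 - 180x^4 + 1440x^3 - (11515/2)x^2 + 11502x - 9177


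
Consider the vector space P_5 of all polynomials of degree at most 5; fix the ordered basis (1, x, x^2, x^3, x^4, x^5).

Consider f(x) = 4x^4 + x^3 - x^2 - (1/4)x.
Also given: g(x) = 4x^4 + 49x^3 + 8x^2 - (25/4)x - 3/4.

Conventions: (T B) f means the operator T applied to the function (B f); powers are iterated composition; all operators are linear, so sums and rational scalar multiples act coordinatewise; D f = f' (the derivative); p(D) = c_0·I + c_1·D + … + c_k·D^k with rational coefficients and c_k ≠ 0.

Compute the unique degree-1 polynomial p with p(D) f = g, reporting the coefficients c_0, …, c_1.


D^0 f = 4x^4 + x^3 - x^2 - (1/4)x
D^1 f = 16x^3 + 3x^2 - 2x - 1/4
matching coefficients of g against c_0 f + c_1 Df + … from the top degree down determines the c_i
solution: c_0 = 1, c_1 = 3

c_0 = 1, c_1 = 3


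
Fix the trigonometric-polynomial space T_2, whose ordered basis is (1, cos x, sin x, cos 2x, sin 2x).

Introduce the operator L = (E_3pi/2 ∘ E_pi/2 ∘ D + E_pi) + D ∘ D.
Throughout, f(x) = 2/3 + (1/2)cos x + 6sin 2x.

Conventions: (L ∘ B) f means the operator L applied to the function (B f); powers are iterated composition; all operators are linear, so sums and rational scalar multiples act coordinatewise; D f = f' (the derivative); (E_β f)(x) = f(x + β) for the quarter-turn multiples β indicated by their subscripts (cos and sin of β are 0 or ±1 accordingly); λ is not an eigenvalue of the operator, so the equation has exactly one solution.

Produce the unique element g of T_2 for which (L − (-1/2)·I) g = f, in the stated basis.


write g with unknown coordinates in the stated basis and equate coefficients in (L − (-1/2)·I) g = f
solving from the highest basis element down gives g = 4/9 - (3/13)cos x + (2/13)sin x - (48/41)cos 2x - (60/41)sin 2x
check: L g = 4/9 + (8/13)cos x - (1/13)sin x + (24/41)cos 2x + (276/41)sin 2x
so L g − (-1/2)·g = 2/3 + (1/2)cos x + 6sin 2x = f ✓

the image equals g(x) = 4/9 - (3/13)cos x + (2/13)sin x - (48/41)cos 2x - (60/41)sin 2x


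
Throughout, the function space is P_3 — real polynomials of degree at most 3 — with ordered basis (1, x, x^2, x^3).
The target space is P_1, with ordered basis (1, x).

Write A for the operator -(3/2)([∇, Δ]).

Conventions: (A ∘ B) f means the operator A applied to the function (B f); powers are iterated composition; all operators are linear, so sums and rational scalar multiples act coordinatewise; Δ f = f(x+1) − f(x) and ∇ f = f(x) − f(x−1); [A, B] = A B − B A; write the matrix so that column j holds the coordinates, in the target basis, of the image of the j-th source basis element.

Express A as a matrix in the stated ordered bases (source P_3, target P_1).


image of 1: 0
image of x: 0
image of x^2: 0
image of x^3: 0
each image's coordinates form column j of the matrix

the matrix is [[0, 0, 0, 0]; [0, 0, 0, 0]] (rows listed top to bottom)


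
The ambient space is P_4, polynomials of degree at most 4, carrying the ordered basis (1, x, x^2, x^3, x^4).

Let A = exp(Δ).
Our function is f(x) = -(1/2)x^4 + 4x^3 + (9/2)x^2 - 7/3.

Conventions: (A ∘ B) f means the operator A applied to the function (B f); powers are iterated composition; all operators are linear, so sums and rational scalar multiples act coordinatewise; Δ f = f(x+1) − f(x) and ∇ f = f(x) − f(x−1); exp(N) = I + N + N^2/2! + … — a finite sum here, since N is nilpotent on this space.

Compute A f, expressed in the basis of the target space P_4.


order-1 term: -2x^3 + 9x^2 + 19x + 8
order-2 term: -3x^2 + 6x + 13
order-3 term: -2x + 1
order-4 term: -1/2
the series for exp(Δ) f terminates at order 4
exp(Δ) f = -(1/2)x^4 + 2x^3 + (21/2)x^2 + 23x + 115/6

the result is g(x) = -(1/2)x^4 + 2x^3 + (21/2)x^2 + 23x + 115/6


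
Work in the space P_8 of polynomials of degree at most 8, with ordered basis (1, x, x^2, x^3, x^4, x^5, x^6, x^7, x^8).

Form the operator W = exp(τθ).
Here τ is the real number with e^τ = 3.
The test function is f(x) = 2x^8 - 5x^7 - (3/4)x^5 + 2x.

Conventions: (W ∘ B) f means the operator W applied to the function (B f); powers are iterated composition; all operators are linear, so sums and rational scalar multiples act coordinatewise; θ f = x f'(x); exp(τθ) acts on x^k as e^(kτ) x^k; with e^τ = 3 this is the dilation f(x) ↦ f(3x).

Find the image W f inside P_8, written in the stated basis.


exp(τθ) x^k = e^(kτ) x^k; with e^τ = 3 this sends x^k to 3^k x^k
x ↦ 3 x
x^5 ↦ 243 x^5
x^7 ↦ 2187 x^7
x^8 ↦ 6561 x^8
applying this coordinatewise to f: exp(τθ) f = 13122x^8 - 10935x^7 - (729/4)x^5 + 6x

the image equals g(x) = 13122x^8 - 10935x^7 - (729/4)x^5 + 6x


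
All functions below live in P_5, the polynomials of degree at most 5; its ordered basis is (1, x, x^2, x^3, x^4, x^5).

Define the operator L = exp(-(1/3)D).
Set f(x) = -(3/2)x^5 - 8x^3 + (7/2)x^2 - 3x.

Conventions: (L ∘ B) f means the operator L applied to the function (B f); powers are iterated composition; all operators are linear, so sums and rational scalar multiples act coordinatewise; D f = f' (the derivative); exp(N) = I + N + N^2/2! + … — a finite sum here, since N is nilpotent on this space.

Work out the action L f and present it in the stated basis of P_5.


order-1 term: (5/2)x^4 + 8x^2 - (7/3)x + 1
order-2 term: -(5/3)x^3 - (8/3)x + 7/18
order-3 term: (5/9)x^2 + 8/27
order-4 term: -(5/54)x
order-5 term: 1/162
the series for exp(-(1/3)D) f terminates at order 5
exp(-(1/3)D) f = -(3/2)x^5 + (5/2)x^4 - (29/3)x^3 + (217/18)x^2 - (437/54)x + 137/81

the image equals g(x) = -(3/2)x^5 + (5/2)x^4 - (29/3)x^3 + (217/18)x^2 - (437/54)x + 137/81


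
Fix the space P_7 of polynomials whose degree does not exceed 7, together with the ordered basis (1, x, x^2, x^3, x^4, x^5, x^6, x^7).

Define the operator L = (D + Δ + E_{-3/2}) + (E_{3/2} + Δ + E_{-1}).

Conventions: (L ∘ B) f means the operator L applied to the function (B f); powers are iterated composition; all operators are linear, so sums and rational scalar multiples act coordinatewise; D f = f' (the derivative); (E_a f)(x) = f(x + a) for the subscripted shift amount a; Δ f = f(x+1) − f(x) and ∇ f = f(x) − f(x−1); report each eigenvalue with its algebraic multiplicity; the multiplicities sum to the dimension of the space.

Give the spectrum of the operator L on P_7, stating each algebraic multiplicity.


image of 1: 3
image of x: 3x + 2
image of x^2: 3x^2 + 4x + 15/2
image of x^3: 3x^3 + 6x^2 + (45/2)x + 1
image of x^4: 3x^4 + 8x^3 + 45x^2 + 4x + 105/8
image of x^5: 3x^5 + 10x^4 + 75x^3 + 10x^2 + (525/8)x + 1
image of x^6: 3x^6 + 12x^5 + (225/2)x^4 + 20x^3 + (1575/8)x^2 + 6x + 825/32
image of x^7: 3x^7 + 14x^6 + (315/2)x^5 + 35x^4 + (3675/8)x^3 + 21x^2 + (5775/32)x + 1
the matrix is upper triangular; its diagonal is (3, 3, 3, 3, 3, 3, 3, 3)
for a triangular matrix the eigenvalues are the diagonal entries, with algebraic multiplicity their repetition count

λ = 3 (multiplicity 8)


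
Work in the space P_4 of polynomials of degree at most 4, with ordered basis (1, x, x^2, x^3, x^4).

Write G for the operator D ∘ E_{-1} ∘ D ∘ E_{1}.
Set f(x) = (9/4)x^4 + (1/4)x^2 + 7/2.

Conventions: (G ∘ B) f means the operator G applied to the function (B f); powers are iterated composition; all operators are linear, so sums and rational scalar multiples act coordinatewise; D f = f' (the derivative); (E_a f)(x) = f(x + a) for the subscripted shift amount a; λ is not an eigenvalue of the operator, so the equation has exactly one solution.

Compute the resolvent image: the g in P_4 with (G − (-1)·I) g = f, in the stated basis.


g(x) = (9/4)x^4 - (107/4)x^2 + 57

write g with unknown coordinates in the stated basis and equate coefficients in (G − (-1)·I) g = f
solving from the highest basis element down gives g = (9/4)x^4 - (107/4)x^2 + 57
check: G g = 27x^2 - 107/2
so G g − (-1)·g = (9/4)x^4 + (1/4)x^2 + 7/2 = f ✓


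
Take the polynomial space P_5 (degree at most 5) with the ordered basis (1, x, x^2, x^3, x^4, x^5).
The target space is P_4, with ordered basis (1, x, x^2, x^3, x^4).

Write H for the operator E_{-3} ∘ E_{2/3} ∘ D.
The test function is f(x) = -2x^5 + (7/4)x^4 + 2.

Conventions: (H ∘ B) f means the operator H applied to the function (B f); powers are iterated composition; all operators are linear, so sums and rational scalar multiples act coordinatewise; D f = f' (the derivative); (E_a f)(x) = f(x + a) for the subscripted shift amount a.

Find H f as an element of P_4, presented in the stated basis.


D f = -10x^4 + 7x^3
E_{2/3} D f = -10x^4 - (59/3)x^3 - (38/3)x^2 - (68/27)x + 8/81
E_{-3} E_{2/3} D f = -10x^4 + (301/3)x^3 - (1127/3)x^2 + (16807/27)x - 31213/81

g(x) = -10x^4 + (301/3)x^3 - (1127/3)x^2 + (16807/27)x - 31213/81


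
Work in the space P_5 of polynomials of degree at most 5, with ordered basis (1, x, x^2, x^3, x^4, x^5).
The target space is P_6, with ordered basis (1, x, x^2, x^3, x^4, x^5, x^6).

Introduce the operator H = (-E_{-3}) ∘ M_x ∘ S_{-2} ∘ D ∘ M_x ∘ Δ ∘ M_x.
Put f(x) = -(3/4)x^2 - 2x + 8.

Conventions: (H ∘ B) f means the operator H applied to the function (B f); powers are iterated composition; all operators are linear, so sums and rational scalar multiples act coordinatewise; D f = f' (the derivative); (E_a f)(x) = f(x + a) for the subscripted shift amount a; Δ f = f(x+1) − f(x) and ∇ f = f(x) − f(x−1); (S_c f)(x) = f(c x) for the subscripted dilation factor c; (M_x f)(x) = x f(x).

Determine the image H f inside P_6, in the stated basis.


the result is g(x) = 27x^3 - 268x^2 + (3495/4)x - 3753/4

M_x f = -(3/4)x^3 - 2x^2 + 8x
Δ M_x f = -(9/4)x^2 - (25/4)x + 21/4
M_x Δ M_x f = -(9/4)x^3 - (25/4)x^2 + (21/4)x
D M_x Δ M_x f = -(27/4)x^2 - (25/2)x + 21/4
S_{-2} (D ∘ M_x ∘ Δ ∘ M_x) f = -27x^2 + 25x + 21/4
M_x S_{-2} (D ∘ M_x ∘ Δ ∘ M_x) f = -27x^3 + 25x^2 + (21/4)x
E_{-3} (M_x ∘ S_{-2}) (D ∘ M_x ∘ Δ ∘ M_x) f = -27x^3 + 268x^2 - (3495/4)x + 3753/4
(-E_{-3}) (M_x ∘ S_{-2}) (D ∘ M_x ∘ Δ ∘ M_x) f = 27x^3 - 268x^2 + (3495/4)x - 3753/4


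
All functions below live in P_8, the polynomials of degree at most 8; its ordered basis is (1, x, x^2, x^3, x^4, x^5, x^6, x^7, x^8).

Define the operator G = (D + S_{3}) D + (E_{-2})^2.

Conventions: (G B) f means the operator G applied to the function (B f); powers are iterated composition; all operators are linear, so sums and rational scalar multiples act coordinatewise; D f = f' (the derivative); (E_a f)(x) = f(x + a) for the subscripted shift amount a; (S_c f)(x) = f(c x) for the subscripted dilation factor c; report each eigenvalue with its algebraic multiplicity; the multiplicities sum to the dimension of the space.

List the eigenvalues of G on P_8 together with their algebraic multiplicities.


image of 1: 1
image of x: x - 3
image of x^2: x^2 - 2x + 18
image of x^3: x^3 + 15x^2 + 54x - 64
image of x^4: x^4 + 92x^3 + 108x^2 - 256x + 256
image of x^5: x^5 + 385x^4 + 180x^3 - 640x^2 + 1280x - 1024
image of x^6: x^6 + 1434x^5 + 270x^4 - 1280x^3 + 3840x^2 - 6144x + 4096
image of x^7: x^7 + 5075x^6 + 378x^5 - 2240x^4 + 8960x^3 - 21504x^2 + 28672x - 16384
image of x^8: x^8 + 17464x^7 + 504x^6 - 3584x^5 + 17920x^4 - 57344x^3 + 114688x^2 - 131072x + 65536
the matrix is upper triangular; its diagonal is (1, 1, 1, 1, 1, 1, 1, 1, 1)
for a triangular matrix the eigenvalues are the diagonal entries, with algebraic multiplicity their repetition count

λ = 1 (multiplicity 9)


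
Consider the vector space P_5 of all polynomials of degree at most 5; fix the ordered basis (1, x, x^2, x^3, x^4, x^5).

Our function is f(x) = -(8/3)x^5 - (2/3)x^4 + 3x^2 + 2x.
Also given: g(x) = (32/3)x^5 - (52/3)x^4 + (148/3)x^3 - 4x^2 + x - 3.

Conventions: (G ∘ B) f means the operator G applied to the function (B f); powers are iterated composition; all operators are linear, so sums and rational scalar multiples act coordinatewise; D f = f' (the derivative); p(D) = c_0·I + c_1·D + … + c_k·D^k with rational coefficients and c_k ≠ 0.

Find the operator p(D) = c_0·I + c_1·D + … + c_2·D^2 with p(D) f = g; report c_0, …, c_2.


D^0 f = -(8/3)x^5 - (2/3)x^4 + 3x^2 + 2x
D^1 f = -(40/3)x^4 - (8/3)x^3 + 6x + 2
D^2 f = -(160/3)x^3 - 8x^2 + 6
matching coefficients of g against c_0 f + c_1 Df + … from the top degree down determines the c_i
solution: c_0 = -4, c_1 = 3/2, c_2 = -1

p(D) = -4·I + (3/2)·D − D^2, i.e. c_0 = -4, c_1 = 3/2, c_2 = -1


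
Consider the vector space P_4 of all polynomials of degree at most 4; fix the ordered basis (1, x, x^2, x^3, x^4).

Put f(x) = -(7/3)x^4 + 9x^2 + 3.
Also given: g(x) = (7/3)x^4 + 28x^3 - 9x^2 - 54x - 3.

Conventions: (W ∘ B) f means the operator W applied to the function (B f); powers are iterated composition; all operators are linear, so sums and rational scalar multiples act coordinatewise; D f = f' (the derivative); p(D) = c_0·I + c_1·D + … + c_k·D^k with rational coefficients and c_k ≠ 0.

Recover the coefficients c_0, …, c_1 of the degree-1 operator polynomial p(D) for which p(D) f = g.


c_0 = -1, c_1 = -3

D^0 f = -(7/3)x^4 + 9x^2 + 3
D^1 f = -(28/3)x^3 + 18x
matching coefficients of g against c_0 f + c_1 Df + … from the top degree down determines the c_i
solution: c_0 = -1, c_1 = -3


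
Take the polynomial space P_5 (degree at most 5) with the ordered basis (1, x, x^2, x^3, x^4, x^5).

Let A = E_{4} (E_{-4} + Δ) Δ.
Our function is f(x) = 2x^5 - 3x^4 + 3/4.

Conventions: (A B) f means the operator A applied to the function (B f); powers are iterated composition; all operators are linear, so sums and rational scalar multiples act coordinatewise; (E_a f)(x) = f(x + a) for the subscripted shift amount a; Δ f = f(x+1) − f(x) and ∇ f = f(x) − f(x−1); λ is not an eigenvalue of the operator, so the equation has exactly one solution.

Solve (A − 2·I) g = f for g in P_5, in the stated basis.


write g with unknown coordinates in the stated basis and equate coefficients in (A − 2·I) g = f
solving from the highest basis element down gives g = -x^5 - x^4 - 17x^3 - (379/2)x^2 - (2171/2)x - 20143/8
check: A g = -5x^4 - 34x^3 - 379x^2 - 2171x - 5035
so A g − 2·g = 2x^5 - 3x^4 + 3/4 = f ✓

g(x) = -x^5 - x^4 - 17x^3 - (379/2)x^2 - (2171/2)x - 20143/8


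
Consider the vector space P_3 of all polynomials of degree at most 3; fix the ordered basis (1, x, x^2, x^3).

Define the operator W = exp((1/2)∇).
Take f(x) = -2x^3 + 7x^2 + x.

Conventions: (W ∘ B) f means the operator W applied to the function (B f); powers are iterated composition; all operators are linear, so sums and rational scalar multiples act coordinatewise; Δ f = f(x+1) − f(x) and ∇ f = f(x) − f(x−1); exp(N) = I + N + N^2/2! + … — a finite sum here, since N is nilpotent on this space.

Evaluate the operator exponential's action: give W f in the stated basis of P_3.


order-1 term: -3x^2 + 10x - 4
order-2 term: -(3/2)x + 13/4
order-3 term: -1/4
the series for exp((1/2)∇) f terminates at order 3
exp((1/2)∇) f = -2x^3 + 4x^2 + (19/2)x - 1

the result is g(x) = -2x^3 + 4x^2 + (19/2)x - 1


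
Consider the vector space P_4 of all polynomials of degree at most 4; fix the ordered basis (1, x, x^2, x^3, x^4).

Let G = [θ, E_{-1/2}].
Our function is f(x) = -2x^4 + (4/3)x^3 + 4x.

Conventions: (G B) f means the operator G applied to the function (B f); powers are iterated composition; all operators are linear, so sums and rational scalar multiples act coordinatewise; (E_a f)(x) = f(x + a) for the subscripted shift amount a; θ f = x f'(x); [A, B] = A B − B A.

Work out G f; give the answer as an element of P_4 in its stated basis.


the image equals g(x) = -4x^3 + 8x^2 - 5x + 3

E_{-1/2} f = -2x^4 + (16/3)x^3 - 5x^2 + 6x - 55/24
θ E_{-1/2} f = -8x^4 + 16x^3 - 10x^2 + 6x
θ f = -8x^4 + 4x^3 + 4x
E_{-1/2} θ f = -8x^4 + 20x^3 - 18x^2 + 11x - 3
[θ, E_{-1/2}] f = -4x^3 + 8x^2 - 5x + 3


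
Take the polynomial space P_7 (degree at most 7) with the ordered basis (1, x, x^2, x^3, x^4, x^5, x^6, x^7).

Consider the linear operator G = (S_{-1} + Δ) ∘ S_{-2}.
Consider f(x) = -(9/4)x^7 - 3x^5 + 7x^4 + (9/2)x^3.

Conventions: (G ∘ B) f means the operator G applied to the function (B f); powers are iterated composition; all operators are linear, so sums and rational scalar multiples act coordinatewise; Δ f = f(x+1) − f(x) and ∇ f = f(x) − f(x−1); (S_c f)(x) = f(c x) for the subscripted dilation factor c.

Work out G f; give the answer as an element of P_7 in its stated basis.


S_{-2} f = 288x^7 + 96x^5 + 112x^4 - 36x^3
S_{-1} S_{-2} f = -288x^7 - 96x^5 + 112x^4 + 36x^3
Δ S_{-2} f = 2016x^6 + 6048x^5 + 10560x^4 + 11488x^3 + 7572x^2 + 2836x + 460
(S_{-1} + Δ) S_{-2} f = -288x^7 + 2016x^6 + 5952x^5 + 10672x^4 + 11524x^3 + 7572x^2 + 2836x + 460

g(x) = -288x^7 + 2016x^6 + 5952x^5 + 10672x^4 + 11524x^3 + 7572x^2 + 2836x + 460


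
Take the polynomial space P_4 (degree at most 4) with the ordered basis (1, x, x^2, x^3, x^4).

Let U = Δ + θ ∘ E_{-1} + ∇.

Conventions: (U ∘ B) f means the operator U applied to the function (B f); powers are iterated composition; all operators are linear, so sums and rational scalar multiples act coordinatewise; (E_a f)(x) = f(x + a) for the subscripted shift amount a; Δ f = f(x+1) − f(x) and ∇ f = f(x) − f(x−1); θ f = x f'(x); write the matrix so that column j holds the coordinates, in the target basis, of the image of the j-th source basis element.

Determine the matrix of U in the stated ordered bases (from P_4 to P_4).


the matrix is [[0, 2, 0, 2, 0]; [0, 1, 2, 3, 4]; [0, 0, 2, 0, 12]; [0, 0, 0, 3, -4]; [0, 0, 0, 0, 4]] (rows listed top to bottom)

image of 1: 0
image of x: x + 2
image of x^2: 2x^2 + 2x
image of x^3: 3x^3 + 3x + 2
image of x^4: 4x^4 - 4x^3 + 12x^2 + 4x
each image's coordinates form column j of the matrix


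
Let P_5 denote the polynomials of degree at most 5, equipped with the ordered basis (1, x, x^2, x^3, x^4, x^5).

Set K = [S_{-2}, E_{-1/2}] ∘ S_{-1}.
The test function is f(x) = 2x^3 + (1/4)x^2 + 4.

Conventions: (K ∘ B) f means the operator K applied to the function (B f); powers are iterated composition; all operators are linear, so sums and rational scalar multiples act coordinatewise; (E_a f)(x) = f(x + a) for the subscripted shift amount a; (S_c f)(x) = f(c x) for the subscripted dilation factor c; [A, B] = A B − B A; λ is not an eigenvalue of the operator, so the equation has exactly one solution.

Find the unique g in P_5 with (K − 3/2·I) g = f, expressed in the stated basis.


the result is g(x) = -(4/3)x^3 - (97/6)x^2 - (182/3)x - 225/4

write g with unknown coordinates in the stated basis and equate coefficients in (K − 3/2·I) g = f
solving from the highest basis element down gives g = -(4/3)x^3 - (97/6)x^2 - (182/3)x - 225/4
check: K g = -24x^2 - 91x - 643/8
so K g − 3/2·g = 2x^3 + (1/4)x^2 + 4 = f ✓


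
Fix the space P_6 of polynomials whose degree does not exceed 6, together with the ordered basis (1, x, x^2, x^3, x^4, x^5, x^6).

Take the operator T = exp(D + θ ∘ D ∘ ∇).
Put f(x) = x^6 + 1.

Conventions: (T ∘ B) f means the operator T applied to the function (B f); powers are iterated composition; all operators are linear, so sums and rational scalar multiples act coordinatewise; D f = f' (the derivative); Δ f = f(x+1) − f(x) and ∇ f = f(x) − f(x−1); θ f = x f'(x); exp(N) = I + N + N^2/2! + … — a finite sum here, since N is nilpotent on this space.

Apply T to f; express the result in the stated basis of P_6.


order-1 term: 6x^5 + 120x^4 - 180x^3 + 120x^2 - 30x
order-2 term: 15x^4 + 420x^3 + 990x^2 - 1080x - 15
order-3 term: 20x^3 + 540x^2 + 1440x - 360
order-4 term: 15x^2 + 300x + 360
order-5 term: 6x + 60
order-6 term: 1
the series for exp(D + θ ∘ D ∘ ∇) f terminates at order 6
exp(D + θ ∘ D ∘ ∇) f = x^6 + 6x^5 + 135x^4 + 260x^3 + 1665x^2 + 636x + 47

the result is g(x) = x^6 + 6x^5 + 135x^4 + 260x^3 + 1665x^2 + 636x + 47


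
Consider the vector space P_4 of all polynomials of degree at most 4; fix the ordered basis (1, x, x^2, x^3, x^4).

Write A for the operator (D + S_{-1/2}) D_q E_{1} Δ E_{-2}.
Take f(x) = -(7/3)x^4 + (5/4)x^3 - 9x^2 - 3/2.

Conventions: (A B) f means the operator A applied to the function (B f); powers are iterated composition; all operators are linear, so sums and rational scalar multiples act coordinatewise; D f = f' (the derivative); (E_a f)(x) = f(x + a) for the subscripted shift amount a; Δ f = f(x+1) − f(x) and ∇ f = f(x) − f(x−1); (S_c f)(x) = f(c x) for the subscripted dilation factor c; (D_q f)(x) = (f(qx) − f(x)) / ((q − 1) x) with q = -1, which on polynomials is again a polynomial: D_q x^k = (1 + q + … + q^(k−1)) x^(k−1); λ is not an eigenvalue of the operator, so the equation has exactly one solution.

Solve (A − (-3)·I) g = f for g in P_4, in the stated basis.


write g with unknown coordinates in the stated basis and equate coefficients in (A − (-3)·I) g = f
solving from the highest basis element down gives g = -(7/9)x^4 + (5/12)x^3 - (74/27)x^2 + (56/27)x + 901/324
check: A g = -(7/9)x^2 - (56/9)x - 1063/108
so A g − (-3)·g = -(7/3)x^4 + (5/4)x^3 - 9x^2 - 3/2 = f ✓

g(x) = -(7/9)x^4 + (5/12)x^3 - (74/27)x^2 + (56/27)x + 901/324


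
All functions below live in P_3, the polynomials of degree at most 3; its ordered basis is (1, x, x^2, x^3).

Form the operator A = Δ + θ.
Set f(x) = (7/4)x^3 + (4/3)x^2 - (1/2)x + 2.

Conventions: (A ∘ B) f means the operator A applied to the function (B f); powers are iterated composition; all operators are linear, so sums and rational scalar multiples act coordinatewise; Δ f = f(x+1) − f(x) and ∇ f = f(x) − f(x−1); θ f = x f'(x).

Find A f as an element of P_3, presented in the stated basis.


Δ f = (21/4)x^2 + (95/12)x + 31/12
θ f = (21/4)x^3 + (8/3)x^2 - (1/2)x
(Δ + θ) f = (21/4)x^3 + (95/12)x^2 + (89/12)x + 31/12

the image equals g(x) = (21/4)x^3 + (95/12)x^2 + (89/12)x + 31/12


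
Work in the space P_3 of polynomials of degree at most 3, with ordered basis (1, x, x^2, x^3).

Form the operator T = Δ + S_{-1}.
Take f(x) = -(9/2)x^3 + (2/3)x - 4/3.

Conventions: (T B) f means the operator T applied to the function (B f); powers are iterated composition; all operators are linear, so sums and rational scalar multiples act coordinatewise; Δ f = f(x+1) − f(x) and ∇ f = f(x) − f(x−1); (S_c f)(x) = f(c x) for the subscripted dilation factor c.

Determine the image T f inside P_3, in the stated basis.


Δ f = -(27/2)x^2 - (27/2)x - 23/6
S_{-1} f = (9/2)x^3 - (2/3)x - 4/3
(Δ + S_{-1}) f = (9/2)x^3 - (27/2)x^2 - (85/6)x - 31/6

g(x) = (9/2)x^3 - (27/2)x^2 - (85/6)x - 31/6


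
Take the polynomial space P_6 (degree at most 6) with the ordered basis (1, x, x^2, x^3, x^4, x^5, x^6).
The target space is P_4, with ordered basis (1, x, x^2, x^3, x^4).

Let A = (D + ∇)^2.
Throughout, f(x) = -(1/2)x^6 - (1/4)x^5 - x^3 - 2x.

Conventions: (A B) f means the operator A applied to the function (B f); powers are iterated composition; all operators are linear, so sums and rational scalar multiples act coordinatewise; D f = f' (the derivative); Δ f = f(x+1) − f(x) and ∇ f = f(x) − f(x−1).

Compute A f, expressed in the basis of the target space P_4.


g(x) = -60x^4 + 100x^3 - 135x^2 + (137/2)x - 15

D f = -3x^5 - (5/4)x^4 - 3x^2 - 2
∇ f = -3x^5 + (25/4)x^4 - (15/2)x^3 + 2x^2 + (5/4)x - 11/4
(D + ∇) f = -6x^5 + 5x^4 - (15/2)x^3 - x^2 + (5/4)x - 19/4
D (D + ∇) f = -30x^4 + 20x^3 - (45/2)x^2 - 2x + 5/4
∇ (D + ∇) f = -30x^4 + 80x^3 - (225/2)x^2 + (141/2)x - 65/4
(D + ∇) (D + ∇) f = -60x^4 + 100x^3 - 135x^2 + (137/2)x - 15


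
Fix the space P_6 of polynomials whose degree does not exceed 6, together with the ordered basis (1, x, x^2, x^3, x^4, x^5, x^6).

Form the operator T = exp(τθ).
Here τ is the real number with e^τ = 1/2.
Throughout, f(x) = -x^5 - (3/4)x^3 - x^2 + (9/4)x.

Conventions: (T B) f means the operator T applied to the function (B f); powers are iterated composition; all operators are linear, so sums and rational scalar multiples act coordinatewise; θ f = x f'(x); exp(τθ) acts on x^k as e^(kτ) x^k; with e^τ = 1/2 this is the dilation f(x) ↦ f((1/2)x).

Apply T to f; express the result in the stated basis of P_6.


the result is g(x) = -(1/32)x^5 - (3/32)x^3 - (1/4)x^2 + (9/8)x

exp(τθ) x^k = e^(kτ) x^k; with e^τ = 1/2 this sends x^k to (1/2)^k x^k
x ↦ 1/2 x
x^2 ↦ 1/4 x^2
x^3 ↦ 1/8 x^3
x^5 ↦ 1/32 x^5
applying this coordinatewise to f: exp(τθ) f = -(1/32)x^5 - (3/32)x^3 - (1/4)x^2 + (9/8)x


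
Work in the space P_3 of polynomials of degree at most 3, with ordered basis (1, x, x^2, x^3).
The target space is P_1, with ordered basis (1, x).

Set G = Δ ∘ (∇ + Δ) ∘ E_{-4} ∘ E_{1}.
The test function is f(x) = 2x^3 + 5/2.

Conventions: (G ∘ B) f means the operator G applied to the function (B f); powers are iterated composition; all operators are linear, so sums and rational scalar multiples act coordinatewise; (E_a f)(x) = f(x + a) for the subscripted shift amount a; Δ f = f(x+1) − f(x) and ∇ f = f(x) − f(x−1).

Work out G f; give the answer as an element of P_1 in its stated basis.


the image equals g(x) = 24x - 60

E_{1} f = 2x^3 + 6x^2 + 6x + 9/2
E_{-4} E_{1} f = 2x^3 - 18x^2 + 54x - 103/2
∇ E_{-4} E_{1} f = 6x^2 - 42x + 74
Δ E_{-4} E_{1} f = 6x^2 - 30x + 38
(∇ + Δ) E_{-4} E_{1} f = 12x^2 - 72x + 112
Δ (∇ + Δ) E_{-4} E_{1} f = 24x - 60


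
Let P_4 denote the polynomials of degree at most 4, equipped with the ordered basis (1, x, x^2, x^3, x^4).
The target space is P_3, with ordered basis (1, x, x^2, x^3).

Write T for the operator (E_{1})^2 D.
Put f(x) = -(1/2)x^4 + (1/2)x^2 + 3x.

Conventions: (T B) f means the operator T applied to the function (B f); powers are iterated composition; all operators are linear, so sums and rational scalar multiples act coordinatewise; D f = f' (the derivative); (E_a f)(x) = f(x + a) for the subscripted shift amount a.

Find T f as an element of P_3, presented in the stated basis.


D f = -2x^3 + x + 3
E_{1} D f = -2x^3 - 6x^2 - 5x + 2
E_{1} E_{1} D f = -2x^3 - 12x^2 - 23x - 11

g(x) = -2x^3 - 12x^2 - 23x - 11


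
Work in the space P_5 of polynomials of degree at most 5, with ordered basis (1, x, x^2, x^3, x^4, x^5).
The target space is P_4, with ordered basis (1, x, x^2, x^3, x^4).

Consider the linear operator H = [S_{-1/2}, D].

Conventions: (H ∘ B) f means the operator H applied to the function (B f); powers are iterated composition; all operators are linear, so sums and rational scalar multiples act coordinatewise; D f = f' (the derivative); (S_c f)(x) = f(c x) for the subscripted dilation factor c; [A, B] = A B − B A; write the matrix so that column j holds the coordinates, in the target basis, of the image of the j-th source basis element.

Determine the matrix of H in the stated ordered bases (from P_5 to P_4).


image of 1: 0
image of x: 3/2
image of x^2: -(3/2)x
image of x^3: (9/8)x^2
image of x^4: -(3/4)x^3
image of x^5: (15/32)x^4
each image's coordinates form column j of the matrix

the matrix is [[0, 3/2, 0, 0, 0, 0]; [0, 0, -3/2, 0, 0, 0]; [0, 0, 0, 9/8, 0, 0]; [0, 0, 0, 0, -3/4, 0]; [0, 0, 0, 0, 0, 15/32]] (rows listed top to bottom)
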